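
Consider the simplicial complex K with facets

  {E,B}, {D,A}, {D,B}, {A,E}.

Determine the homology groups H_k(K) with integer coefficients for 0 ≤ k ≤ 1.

H_0 ≅ Z,  H_1 ≅ Z.

We work with the vertex ordering A < B < D < E. The simplices of K, each written with vertices in increasing order, are:

  0-simplices (4): A, B, D, E
  1-simplices (4): AD, AE, BD, BE

giving chain groups C_0 ≅ Z^4, C_1 ≅ Z^4.

The boundary map ∂_1: C_1 → C_0 sends each edge [p,q] (with p < q) to q − p.
The 4×4 boundary matrix has rank 3 and Smith normal form diag(1,1,1).

From H_k ≅ ker(∂_k) / im(∂_{k+1}) we obtain:

  H_0: rank C_0 − rank ∂_1 = 4 − 3 = 1, and the invariant factors of ∂_1 are all 1, so H_0 ≅ Z.
  H_1: rank ker ∂_1 − rank ∂_2 = (4 − 3) − 0 = 1, and there is no ∂_2, so H_1 ≅ Z.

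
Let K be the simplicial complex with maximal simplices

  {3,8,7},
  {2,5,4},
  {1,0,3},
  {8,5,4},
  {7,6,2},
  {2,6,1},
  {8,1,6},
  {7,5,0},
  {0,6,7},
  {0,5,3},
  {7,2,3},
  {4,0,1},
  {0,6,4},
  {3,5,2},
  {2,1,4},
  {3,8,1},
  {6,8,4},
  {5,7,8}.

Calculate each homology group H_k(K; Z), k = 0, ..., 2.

H_0 ≅ Z,  H_1 ≅ Z ⊕ Z/2Z,  H_2 = 0.

Take the total order 0 < 1 < 2 < 3 < 4 < 5 < 6 < 7 < 8 on the vertex set. Then K (dimension 2) consists of the simplices:

  0-simplices (9): [0], [1], [2], [3], [4], [5], [6], [7], [8]
  1-simplices (27): (27 of them)
  2-simplices (18): [0,1,3], [0,1,4], [0,3,5], [0,4,6], [0,5,7], [0,6,7], [1,2,4], [1,2,6], [1,3,8], [1,6,8], [2,3,5], [2,3,7], [2,4,5], [2,6,7], [3,7,8], [4,5,8], [4,6,8], [5,7,8]

so the chain groups are C_0 ≅ Z^9, C_1 ≅ Z^27, C_2 ≅ Z^18.

The boundary map ∂_1: C_1 → C_0 maps an edge to its endpoints' difference, ∂[p,q] = q − p. For instance
  ∂[4,6] = [6] − [4].
As a 9×27 matrix over Z this has rank 8, with invariant factors (1,1,1,1,1,1,1,1).

The boundary map ∂_2: C_2 → C_1 acts by ∂[p,q,r] = [q,r] − [p,r] + [p,q]. For instance
  ∂[4,5,8] = [5,8] − [4,8] + [4,5],
  ∂[1,6,8] = [6,8] − [1,8] + [1,6].
The 27×18 boundary matrix has rank 18 and Smith normal form diag(1,1,1,1,1,1,1,1,1,1,1,1,1,1,1,1,1,2).

Reading off H_k = ker ∂_k / im ∂_{k+1}:

  H_0: rank C_0 − rank ∂_1 = 9 − 8 = 1, and the invariant factors of ∂_1 are all 1, so H_0 ≅ Z.
  H_1: rank ker ∂_1 − rank ∂_2 = (27 − 8) − 18 = 1, and ∂_2 has invariant factor 2 > 1, so H_1 ≅ Z ⊕ Z/2Z.
  H_2: rank ker ∂_2 − rank ∂_3 = (18 − 18) − 0 = 0, and there is no ∂_3, so H_2 ≅ 0.

(K is a triangulation of the Klein bottle.)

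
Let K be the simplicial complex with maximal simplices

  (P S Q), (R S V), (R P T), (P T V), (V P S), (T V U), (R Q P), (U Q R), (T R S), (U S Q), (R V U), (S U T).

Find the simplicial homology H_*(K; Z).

Fix the vertex order P < Q < R < S < T < U < V and write every simplex with vertices in increasing order. Then dim K = 2 and the simplices of K are:

  0-simplices (7): P, Q, R, S, T, U, V
  1-simplices (18): PQ, PR, PS, PT, PV, QR, QS, QU, RS, RT, RU, RV, ST, SU, SV, TU, TV, UV
  2-simplices (12): PQR, PQS, PRT, PSV, PTV, QRU, QSU, RST, RSV, RUV, STU, TUV

giving chain groups C_0 ≅ Z^7, C_1 ≅ Z^18, C_2 ≅ Z^12.

Boundary ∂_1: C_1 → C_0 sends each edge [p,q] (with p < q) to q − p.
The 7×18 boundary matrix has rank 6 and Smith normal form diag(1,1,1,1,1,1).

The boundary map ∂_2: C_2 → C_1 maps a triangle to the signed sum of its edges. For instance
  ∂RUV = UV − RV + RU,
  ∂PTV = TV − PV + PT.
This gives a 18×12 integer matrix of rank 12; reducing to Smith normal form yields diagonal entries (1,1,1,1,1,1,1,1,1,1,1,2).

Now H_k = ker ∂_k / im ∂_{k+1}, so:

  H_0: rank C_0 − rank ∂_1 = 7 − 6 = 1, and the invariant factors of ∂_1 are all 1, so H_0 = Z.
  H_1: rank ker ∂_1 − rank ∂_2 = (18 − 6) − 12 = 0, and ∂_2 has invariant factor 2 > 1, so H_1 = Z/2.
  H_2: rank ker ∂_2 − rank ∂_3 = (12 − 12) − 0 = 0, and there is no ∂_3, so H_2 = 0.

H_0 ≅ Z,  H_1 ≅ Z/2,  H_2 = 0.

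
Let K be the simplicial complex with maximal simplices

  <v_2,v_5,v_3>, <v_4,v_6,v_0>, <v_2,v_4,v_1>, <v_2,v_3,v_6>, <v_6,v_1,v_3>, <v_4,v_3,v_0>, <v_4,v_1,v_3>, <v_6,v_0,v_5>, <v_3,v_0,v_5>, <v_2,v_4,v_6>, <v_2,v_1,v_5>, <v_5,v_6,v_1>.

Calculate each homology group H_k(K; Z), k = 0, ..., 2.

Order the vertices as v_0 < v_1 < v_2 < v_3 < v_4 < v_5 < v_6. Listing each simplex with vertices in this order, K has dimension 2 with simplices:

  0-simplices (7): [v_0], [v_1], [v_2], [v_3], [v_4], [v_5], [v_6]
  1-simplices (18): (18 of them)
  2-simplices (12): (12 of them)

so the chain groups are C_0 ≅ Z^7, C_1 ≅ Z^18, C_2 ≅ Z^12.

Boundary ∂_1: C_1 → C_0 maps an edge to its endpoints' difference, ∂[p,q] = q − p.
The 7×18 boundary matrix has rank 6 and Smith normal form diag(1,1,1,1,1,1).

The boundary map ∂_2: C_2 → C_1 maps a triangle to the signed sum of its edges. For instance
  ∂[v_2,v_3,v_6] = [v_3,v_6] − [v_2,v_6] + [v_2,v_3],
  ∂[v_1,v_3,v_6] = [v_3,v_6] − [v_1,v_6] + [v_1,v_3].
As a 18×12 matrix over Z this has rank 12, with invariant factors (1,1,1,1,1,1,1,1,1,1,1,2).

From H_k ≅ ker(∂_k) / im(∂_{k+1}) we obtain:

  H_0: rank C_0 − rank ∂_1 = 7 − 6 = 1, and the invariant factors of ∂_1 are all 1, so H_0 ≅ Z.
  H_1: rank ker ∂_1 − rank ∂_2 = (18 − 6) − 12 = 0, and ∂_2 has invariant factor 2 > 1, so H_1 ≅ Z/2.
  H_2: rank ker ∂_2 − rank ∂_3 = (12 − 12) − 0 = 0, and there is no ∂_3, so H_2 ≅ 0.

As a check, the Euler characteristic is 7 − 18 + 12 = 1, which agrees with 1 − 0 + 0 = 1.

H_0 = Z,  H_1 = Z/2,  H_2 = 0.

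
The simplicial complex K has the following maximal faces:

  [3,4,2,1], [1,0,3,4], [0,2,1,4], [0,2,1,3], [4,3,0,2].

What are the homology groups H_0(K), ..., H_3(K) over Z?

H_0 ≅ Z,  H_1 = 0,  H_2 = 0,  H_3 ≅ Z.

Take the total order 0 < 1 < 2 < 3 < 4 on the vertex set. Then K (dimension 3) consists of the simplices:

  0-simplices (5): [0], [1], [2], [3], [4]
  1-simplices (10): [0,1], [0,2], [0,3], [0,4], [1,2], [1,3], [1,4], [2,3], [2,4], [3,4]
  2-simplices (10): [0,1,2], [0,1,3], [0,1,4], [0,2,3], [0,2,4], [0,3,4], [1,2,3], [1,2,4], [1,3,4], [2,3,4]
  3-simplices (5): [0,1,2,3], [0,1,2,4], [0,1,3,4], [0,2,3,4], [1,2,3,4]

so the chain groups are C_0 ≅ Z^5, C_1 ≅ Z^10, C_2 ≅ Z^10, C_3 ≅ Z^5.

Boundary ∂_1: C_1 → C_0 maps an edge to its endpoints' difference, ∂[p,q] = q − p. For instance
  ∂[2,3] = [3] − [2].
The 5×10 boundary matrix has rank 4 and Smith normal form diag(1,1,1,1).

∂_2: C_2 → C_1 sends each 2-simplex [p,q,r] to [q,r] − [p,r] + [p,q]. For instance
  ∂[1,3,4] = [3,4] − [1,4] + [1,3],
  ∂[0,1,3] = [1,3] − [0,3] + [0,1].
This gives a 10×10 integer matrix of rank 6; reducing to Smith normal form yields diagonal entries (1,1,1,1,1,1).

The boundary map ∂_3: C_3 → C_2 sends each 3-simplex σ to the alternating sum Σ_i (−1)^i (σ with its i-th vertex removed). For instance
  ∂[0,2,3,4] = [2,3,4] − [0,3,4] + [0,2,4] − [0,2,3],
  ∂[0,1,2,3] = [1,2,3] − [0,2,3] + [0,1,3] − [0,1,2].
The 10×5 boundary matrix has rank 4 and Smith normal form diag(1,1,1,1).

From H_k ≅ ker(∂_k) / im(∂_{k+1}) we obtain:

  H_0: rank C_0 − rank ∂_1 = 5 − 4 = 1, and the invariant factors of ∂_1 are all 1, so H_0 = Z.
  H_1: rank ker ∂_1 − rank ∂_2 = (10 − 4) − 6 = 0, and the invariant factors of ∂_2 are all 1, so H_1 = 0.
  H_2: rank ker ∂_2 − rank ∂_3 = (10 − 6) − 4 = 0, and the invariant factors of ∂_3 are all 1, so H_2 = 0.
  H_3: rank ker ∂_3 − rank ∂_4 = (5 − 4) − 0 = 1, and there is no ∂_4, so H_3 = Z.

As a check, the Euler characteristic is 5 − 10 + 10 − 5 = 0, which agrees with 1 − 0 + 0 − 1 = 0.
(K is a triangulation of the 3-sphere S^3.)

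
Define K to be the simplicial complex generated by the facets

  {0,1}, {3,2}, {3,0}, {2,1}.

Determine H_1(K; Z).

Fix the vertex order 0 < 1 < 2 < 3 and write every simplex with vertices in increasing order. Then dim K = 1 and the simplices of K are:

  0-simplices (4): [0], [1], [2], [3]
  1-simplices (4): [0,1], [0,3], [1,2], [2,3]

giving chain groups C_0 ≅ Z^4, C_1 ≅ Z^4.

∂_1: C_1 → C_0 is given by ∂[p,q] = [q] − [p]. For instance
  ∂[2,3] = [3] − [2].
As a 4×4 matrix over Z this has rank 3, with invariant factors (1,1,1).

From H_k ≅ ker(∂_k) / im(∂_{k+1}) we obtain:

  H_1: rank ker ∂_1 − rank ∂_2 = (4 − 3) − 0 = 1, and there is no ∂_2, so H_1 = Z.

H_1 ≅ Z.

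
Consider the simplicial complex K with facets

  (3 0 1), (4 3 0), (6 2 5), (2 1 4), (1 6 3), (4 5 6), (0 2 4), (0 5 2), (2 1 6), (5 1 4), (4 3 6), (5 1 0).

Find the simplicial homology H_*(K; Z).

H_0 ≅ Z,  H_1 ≅ Z_2,  H_2 = 0.

Fix the vertex order 0 < 1 < 2 < 3 < 4 < 5 < 6 and write every simplex with vertices in increasing order. Then dim K = 2 and the simplices of K are:

  0-simplices (7): [0], [1], [2], [3], [4], [5], [6]
  1-simplices (18): [0,1], [0,2], [0,3], [0,4], [0,5], [1,2], [1,3], [1,4], [1,5], [1,6], [2,4], [2,5], [2,6], [3,4], [3,6], [4,5], [4,6], [5,6]
  2-simplices (12): [0,1,3], [0,1,5], [0,2,4], [0,2,5], [0,3,4], [1,2,4], [1,2,6], [1,3,6], [1,4,5], [2,5,6], [3,4,6], [4,5,6]

Hence C_0 ≅ Z^7, C_1 ≅ Z^18, C_2 ≅ Z^12.

∂_1: C_1 → C_0 maps an edge to its endpoints' difference, ∂[p,q] = q − p.
The resulting 7×18 matrix has rank 6, and its Smith normal form has invariant factors (1,1,1,1,1,1).

The boundary map ∂_2: C_2 → C_1 sends each 2-simplex [p,q,r] to [q,r] − [p,r] + [p,q]. For instance
  ∂[2,5,6] = [5,6] − [2,6] + [2,5],
  ∂[0,2,5] = [2,5] − [0,5] + [0,2].
This gives a 18×12 integer matrix of rank 12; reducing to Smith normal form yields diagonal entries (1,1,1,1,1,1,1,1,1,1,1,2).

Reading off H_k = ker ∂_k / im ∂_{k+1}:

  H_0: rank C_0 − rank ∂_1 = 7 − 6 = 1, and the invariant factors of ∂_1 are all 1, so H_0 = Z.
  H_1: rank ker ∂_1 − rank ∂_2 = (18 − 6) − 12 = 0, and ∂_2 has invariant factor 2 > 1, so H_1 = Z_2.
  H_2: rank ker ∂_2 − rank ∂_3 = (12 − 12) − 0 = 0, and there is no ∂_3, so H_2 = 0.

(K is a triangulation of the real projective plane RP^2.)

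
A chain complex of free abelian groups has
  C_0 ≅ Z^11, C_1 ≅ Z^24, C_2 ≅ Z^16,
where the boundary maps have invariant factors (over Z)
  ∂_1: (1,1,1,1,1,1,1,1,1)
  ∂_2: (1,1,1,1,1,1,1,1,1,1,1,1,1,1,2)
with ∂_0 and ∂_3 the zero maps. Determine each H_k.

H_0: b_0 = 11 − 0 − 9 = 2; torsion from ∂_1 factors > 1: none. So H_0 = Z^2.
H_1: b_1 = 24 − 9 − 15 = 0; torsion from ∂_2 factors > 1: [2]. So H_1 = Z/2.
H_2: b_2 = 16 − 15 − 0 = 1; torsion from ∂_3 factors > 1: none. So H_2 = Z.

H_0 = Z^2,  H_1 = Z/2,  H_2 = Z.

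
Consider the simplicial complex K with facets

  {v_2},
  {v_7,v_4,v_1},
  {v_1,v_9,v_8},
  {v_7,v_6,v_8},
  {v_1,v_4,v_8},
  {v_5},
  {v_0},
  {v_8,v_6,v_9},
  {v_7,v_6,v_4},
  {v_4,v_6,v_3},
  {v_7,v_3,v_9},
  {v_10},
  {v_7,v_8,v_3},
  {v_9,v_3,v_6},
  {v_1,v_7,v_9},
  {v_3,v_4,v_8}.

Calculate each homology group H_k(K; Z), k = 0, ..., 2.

Fix the vertex order v_0 < v_1 < v_2 < v_3 < v_4 < v_5 < v_6 < v_7 < v_8 < v_9 < v_10 and write every simplex with vertices in increasing order. Then dim K = 2 and the simplices of K are:

  0-simplices (11): [v_0], [v_1], [v_2], [v_3], [v_4], [v_5], [v_6], [v_7], [v_8], [v_9], [v_10]
  1-simplices (18): (18 of them)
  2-simplices (12): (12 of them)

so the chain groups are C_0 ≅ Z^11, C_1 ≅ Z^18, C_2 ≅ Z^12.

The boundary map ∂_1: C_1 → C_0 maps an edge to its endpoints' difference, ∂[p,q] = q − p. For instance
  ∂[v_3,v_9] = [v_9] − [v_3].
As a 11×18 matrix over Z this has rank 6, with invariant factors (1,1,1,1,1,1).

Boundary ∂_2: C_2 → C_1 acts by ∂[p,q,r] = [q,r] − [p,r] + [p,q]. For instance
  ∂[v_3,v_4,v_6] = [v_4,v_6] − [v_3,v_6] + [v_3,v_4],
  ∂[v_1,v_7,v_9] = [v_7,v_9] − [v_1,v_9] + [v_1,v_7].
The 18×12 boundary matrix has rank 12 and Smith normal form diag(1,1,1,1,1,1,1,1,1,1,1,2).

Computing H_k = (kernel of ∂_k) / (image of ∂_{k+1}):

  H_0: rank C_0 − rank ∂_1 = 11 − 6 = 5, and the invariant factors of ∂_1 are all 1, so H_0 = Z^5.
  H_1: rank ker ∂_1 − rank ∂_2 = (18 − 6) − 12 = 0, and ∂_2 has invariant factor 2 > 1, so H_1 = Z/2.
  H_2: rank ker ∂_2 − rank ∂_3 = (12 − 12) − 0 = 0, and there is no ∂_3, so H_2 = 0.

As a check, the Euler characteristic is 11 − 18 + 12 = 5, which agrees with 5 − 0 + 0 = 5.

H_0 = Z^5,  H_1 = Z/2,  H_2 = 0.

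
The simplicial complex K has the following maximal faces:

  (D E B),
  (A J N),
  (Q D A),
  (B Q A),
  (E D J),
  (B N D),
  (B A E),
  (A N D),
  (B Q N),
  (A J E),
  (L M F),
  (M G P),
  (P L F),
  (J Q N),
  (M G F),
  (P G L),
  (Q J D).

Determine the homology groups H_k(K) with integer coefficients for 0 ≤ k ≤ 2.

K has 12 vertices, 28 edges, 17 triangles.
rank ∂_0 = 0, rank ∂_1 = 10 ⇒ b_0 = 12 − 0 − 10 = 2; all invariant factors of ∂_1 are 1 so no torsion. So H_0 = Z^2.
rank ∂_1 = 10, rank ∂_2 = 17 ⇒ b_1 = 28 − 10 − 17 = 1; ∂_2 has invariant factor(s) [2] giving torsion. So H_1 = Z ⊕ Z/2.
rank ∂_2 = 17, rank ∂_3 = 0 ⇒ b_2 = 17 − 17 − 0 = 0. So H_2 = 0.

H_0 = Z^2,  H_1 = Z ⊕ Z/2,  H_2 = 0.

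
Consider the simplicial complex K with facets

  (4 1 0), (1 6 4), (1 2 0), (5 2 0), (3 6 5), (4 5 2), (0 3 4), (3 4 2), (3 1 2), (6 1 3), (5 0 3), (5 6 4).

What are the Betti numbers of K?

Take the total order 0 < 1 < 2 < 3 < 4 < 5 < 6 on the vertex set. Then K (dimension 2) consists of the simplices:

  0-simplices (7): [0], [1], [2], [3], [4], [5], [6]
  1-simplices (18): [0,1], [0,2], [0,3], [0,4], [0,5], [1,2], [1,3], [1,4], [1,6], [2,3], [2,4], [2,5], [3,4], [3,5], [3,6], [4,5], [4,6], [5,6]
  2-simplices (12): [0,1,2], [0,1,4], [0,2,5], [0,3,4], [0,3,5], [1,2,3], [1,3,6], [1,4,6], [2,3,4], [2,4,5], [3,5,6], [4,5,6]

so the chain groups are C_0 ≅ Z^7, C_1 ≅ Z^18, C_2 ≅ Z^12.

∂_1: C_1 → C_0 is given by ∂[p,q] = [q] − [p]. For instance
  ∂[2,3] = [3] − [2].
The resulting 7×18 matrix has rank 6, and its Smith normal form has invariant factors (1,1,1,1,1,1).

Boundary ∂_2: C_2 → C_1 acts by ∂[p,q,r] = [q,r] − [p,r] + [p,q]. For instance
  ∂[1,4,6] = [4,6] − [1,6] + [1,4],
  ∂[0,2,5] = [2,5] − [0,5] + [0,2].
As a 18×12 matrix over Z this has rank 12, with invariant factors (1,1,1,1,1,1,1,1,1,1,1,2).

Reading off H_k = ker ∂_k / im ∂_{k+1}:

  H_0: rank C_0 − rank ∂_1 = 7 − 6 = 1, and the invariant factors of ∂_1 are all 1, so H_0 ≅ Z.
  H_1: rank ker ∂_1 − rank ∂_2 = (18 − 6) − 12 = 0, and ∂_2 has invariant factor 2 > 1, so H_1 ≅ Z/2.
  H_2: rank ker ∂_2 − rank ∂_3 = (12 − 12) − 0 = 0, and there is no ∂_3, so H_2 ≅ 0.

Hence the Betti numbers are b_0 = 1, b_1 = 0, b_2 = 0.

b_0 = 1, b_1 = 0, b_2 = 0.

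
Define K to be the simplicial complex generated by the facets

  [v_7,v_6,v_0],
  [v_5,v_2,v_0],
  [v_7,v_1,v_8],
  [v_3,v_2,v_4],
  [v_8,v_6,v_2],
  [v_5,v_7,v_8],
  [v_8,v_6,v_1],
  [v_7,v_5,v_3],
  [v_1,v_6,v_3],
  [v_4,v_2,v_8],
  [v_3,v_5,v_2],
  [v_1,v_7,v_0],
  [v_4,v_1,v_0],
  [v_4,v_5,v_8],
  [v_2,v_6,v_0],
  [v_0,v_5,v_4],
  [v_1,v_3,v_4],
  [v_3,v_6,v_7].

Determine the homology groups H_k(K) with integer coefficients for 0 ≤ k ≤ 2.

K has 9 vertices, 27 edges, 18 triangles.
rank ∂_0 = 0, rank ∂_1 = 8 ⇒ b_0 = 9 − 0 − 8 = 1; all invariant factors of ∂_1 are 1 so no torsion. So H_0 = Z.
rank ∂_1 = 8, rank ∂_2 = 18 ⇒ b_1 = 27 − 8 − 18 = 1; ∂_2 has invariant factor(s) [2] giving torsion. So H_1 = Z ⊕ Z/2Z.
rank ∂_2 = 18, rank ∂_3 = 0 ⇒ b_2 = 18 − 18 − 0 = 0. So H_2 = 0.

H_0 ≅ Z,  H_1 ≅ Z ⊕ Z/2Z,  H_2 = 0.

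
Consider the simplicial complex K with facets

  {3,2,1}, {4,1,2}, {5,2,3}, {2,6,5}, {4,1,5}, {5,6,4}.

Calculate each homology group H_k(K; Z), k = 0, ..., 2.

Take the total order 1 < 2 < 3 < 4 < 5 < 6 on the vertex set. Then K (dimension 2) consists of the simplices:

  0-simplices (6): [1], [2], [3], [4], [5], [6]
  1-simplices (12): [1,2], [1,3], [1,4], [1,5], [2,3], [2,4], [2,5], [2,6], [3,5], [4,5], [4,6], [5,6]
  2-simplices (6): [1,2,3], [1,2,4], [1,4,5], [2,3,5], [2,5,6], [4,5,6]

Hence C_0 ≅ Z^6, C_1 ≅ Z^12, C_2 ≅ Z^6.

∂_1: C_1 → C_0 maps an edge to its endpoints' difference, ∂[p,q] = q − p. For instance
  ∂[2,5] = [5] − [2].
The resulting 6×12 matrix has rank 5, and its Smith normal form has invariant factors (1,1,1,1,1).

Boundary ∂_2: C_2 → C_1 sends each 2-simplex [p,q,r] to [q,r] − [p,r] + [p,q]. For instance
  ∂[1,2,4] = [2,4] − [1,4] + [1,2],
  ∂[1,4,5] = [4,5] − [1,5] + [1,4].
The resulting 12×6 matrix has rank 6, and its Smith normal form has invariant factors (1,1,1,1,1,1).

From H_k ≅ ker(∂_k) / im(∂_{k+1}) we obtain:

  H_0: rank C_0 − rank ∂_1 = 6 − 5 = 1, and the invariant factors of ∂_1 are all 1, so H_0 ≅ Z.
  H_1: rank ker ∂_1 − rank ∂_2 = (12 − 5) − 6 = 1, and the invariant factors of ∂_2 are all 1, so H_1 ≅ Z.
  H_2: rank ker ∂_2 − rank ∂_3 = (6 − 6) − 0 = 0, and there is no ∂_3, so H_2 ≅ 0.

H_0 ≅ Z,  H_1 ≅ Z,  H_2 = 0.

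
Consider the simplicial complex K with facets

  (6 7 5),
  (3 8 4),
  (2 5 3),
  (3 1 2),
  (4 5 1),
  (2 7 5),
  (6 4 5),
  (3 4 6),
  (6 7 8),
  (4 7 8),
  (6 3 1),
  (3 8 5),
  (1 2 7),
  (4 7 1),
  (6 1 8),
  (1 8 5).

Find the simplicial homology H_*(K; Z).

H_0 = Z,  H_1 = Z^2,  H_2 = Z.

Take the total order 1 < 2 < 3 < 4 < 5 < 6 < 7 < 8 on the vertex set. Then K (dimension 2) consists of the simplices:

  0-simplices (8): [1], [2], [3], [4], [5], [6], [7], [8]
  1-simplices (24): (24 of them)
  2-simplices (16): [1,2,3], [1,2,7], [1,3,6], [1,4,5], [1,4,7], [1,5,8], [1,6,8], [2,3,5], [2,5,7], [3,4,6], [3,4,8], [3,5,8], [4,5,6], [4,7,8], [5,6,7], [6,7,8]

so the chain groups are C_0 ≅ Z^8, C_1 ≅ Z^24, C_2 ≅ Z^16.

The boundary map ∂_1: C_1 → C_0 maps an edge to its endpoints' difference, ∂[p,q] = q − p. For instance
  ∂[4,7] = [7] − [4].
The resulting 8×24 matrix has rank 7, and its Smith normal form has invariant factors (1,1,1,1,1,1,1).

Boundary ∂_2: C_2 → C_1 maps a triangle to the signed sum of its edges. For instance
  ∂[1,6,8] = [6,8] − [1,8] + [1,6],
  ∂[2,3,5] = [3,5] − [2,5] + [2,3].
The 24×16 boundary matrix has rank 15 and Smith normal form diag(1,1,1,1,1,1,1,1,1,1,1,1,1,1,1).

Computing H_k = (kernel of ∂_k) / (image of ∂_{k+1}):

  H_0: rank C_0 − rank ∂_1 = 8 − 7 = 1, and the invariant factors of ∂_1 are all 1, so H_0 = Z.
  H_1: rank ker ∂_1 − rank ∂_2 = (24 − 7) − 15 = 2, and the invariant factors of ∂_2 are all 1, so H_1 = Z^2.
  H_2: rank ker ∂_2 − rank ∂_3 = (16 − 15) − 0 = 1, and there is no ∂_3, so H_2 = Z.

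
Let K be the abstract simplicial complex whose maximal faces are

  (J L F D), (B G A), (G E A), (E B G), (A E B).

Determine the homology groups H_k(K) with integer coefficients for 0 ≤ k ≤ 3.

H_0 ≅ Z^2,  H_1 = 0,  H_2 ≅ Z,  H_3 = 0.

Fix the vertex order A < B < D < E < F < G < J < L and write every simplex with vertices in increasing order. Then dim K = 3 and the simplices of K are:

  0-simplices (8): A, B, D, E, F, G, J, L
  1-simplices (12): AB, AE, AG, BE, BG, DF, DJ, DL, EG, FJ, FL, JL
  2-simplices (8): ABE, ABG, AEG, BEG, DFJ, DFL, DJL, FJL
  3-simplices (1): DFJL

so the chain groups are C_0 ≅ Z^8, C_1 ≅ Z^12, C_2 ≅ Z^8, C_3 ≅ Z^1.

The boundary map ∂_1: C_1 → C_0 sends each edge [p,q] (with p < q) to q − p. For instance
  ∂BE = E − B.
The 8×12 boundary matrix has rank 6 and Smith normal form diag(1,1,1,1,1,1).

Boundary ∂_2: C_2 → C_1 sends each 2-simplex [p,q,r] to [q,r] − [p,r] + [p,q]. For instance
  ∂FJL = JL − FL + FJ,
  ∂BEG = EG − BG + BE.
The resulting 12×8 matrix has rank 6, and its Smith normal form has invariant factors (1,1,1,1,1,1).

The boundary map ∂_3: C_3 → C_2 sends each 3-simplex σ to the alternating sum Σ_i (−1)^i (σ with its i-th vertex removed). For instance
  ∂DFJL = FJL − DJL + DFL − DFJ.
The 8×1 boundary matrix has rank 1 and Smith normal form diag(1).

Computing H_k = (kernel of ∂_k) / (image of ∂_{k+1}):

  H_0: rank C_0 − rank ∂_1 = 8 − 6 = 2, and the invariant factors of ∂_1 are all 1, so H_0 = Z^2.
  H_1: rank ker ∂_1 − rank ∂_2 = (12 − 6) − 6 = 0, and the invariant factors of ∂_2 are all 1, so H_1 = 0.
  H_2: rank ker ∂_2 − rank ∂_3 = (8 − 6) − 1 = 1, and the invariant factors of ∂_3 are all 1, so H_2 = Z.
  H_3: rank ker ∂_3 − rank ∂_4 = (1 − 1) − 0 = 0, and there is no ∂_4, so H_3 = 0.

(K is a triangulation of the disjoint union of the 3-simplex and the 2-sphere S^2.)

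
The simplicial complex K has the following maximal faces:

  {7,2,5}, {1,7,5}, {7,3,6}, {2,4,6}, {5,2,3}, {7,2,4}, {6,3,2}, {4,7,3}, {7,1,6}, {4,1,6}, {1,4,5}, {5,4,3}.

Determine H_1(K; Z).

H_1 = Z/2Z.

Order the vertices as 1 < 2 < 3 < 4 < 5 < 6 < 7. Listing each simplex with vertices in this order, K has dimension 2 with simplices:

  0-simplices (7): [1], [2], [3], [4], [5], [6], [7]
  1-simplices (18): [1,4], [1,5], [1,6], [1,7], [2,3], [2,4], [2,5], [2,6], [2,7], [3,4], [3,5], [3,6], [3,7], [4,5], [4,6], [4,7], [5,7], [6,7]
  2-simplices (12): [1,4,5], [1,4,6], [1,5,7], [1,6,7], [2,3,5], [2,3,6], [2,4,6], [2,4,7], [2,5,7], [3,4,5], [3,4,7], [3,6,7]

so the chain groups are C_0 ≅ Z^7, C_1 ≅ Z^18, C_2 ≅ Z^12.

The boundary map ∂_1: C_1 → C_0 maps an edge to its endpoints' difference, ∂[p,q] = q − p.
This gives a 7×18 integer matrix of rank 6; reducing to Smith normal form yields diagonal entries (1,1,1,1,1,1).

∂_2: C_2 → C_1 acts by ∂[p,q,r] = [q,r] − [p,r] + [p,q]. For instance
  ∂[3,6,7] = [6,7] − [3,7] + [3,6],
  ∂[2,3,5] = [3,5] − [2,5] + [2,3].
As a 18×12 matrix over Z this has rank 12, with invariant factors (1,1,1,1,1,1,1,1,1,1,1,2).

Computing H_k = (kernel of ∂_k) / (image of ∂_{k+1}):

  H_1: rank ker ∂_1 − rank ∂_2 = (18 − 6) − 12 = 0, and ∂_2 has invariant factor 2 > 1, so H_1 = Z/2Z.

(K is a triangulation of the real projective plane RP^2.)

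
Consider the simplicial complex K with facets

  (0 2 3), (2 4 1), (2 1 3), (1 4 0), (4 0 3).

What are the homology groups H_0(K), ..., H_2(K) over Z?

K has 5 vertices, 10 edges, 5 triangles.
rank ∂_0 = 0, rank ∂_1 = 4 ⇒ b_0 = 5 − 0 − 4 = 1; all invariant factors of ∂_1 are 1 so no torsion. So H_0 = Z.
rank ∂_1 = 4, rank ∂_2 = 5 ⇒ b_1 = 10 − 4 − 5 = 1; all invariant factors of ∂_2 are 1 so no torsion. So H_1 = Z.
rank ∂_2 = 5, rank ∂_3 = 0 ⇒ b_2 = 5 − 5 − 0 = 0. So H_2 = 0.

H_0 = Z,  H_1 = Z,  H_2 = 0.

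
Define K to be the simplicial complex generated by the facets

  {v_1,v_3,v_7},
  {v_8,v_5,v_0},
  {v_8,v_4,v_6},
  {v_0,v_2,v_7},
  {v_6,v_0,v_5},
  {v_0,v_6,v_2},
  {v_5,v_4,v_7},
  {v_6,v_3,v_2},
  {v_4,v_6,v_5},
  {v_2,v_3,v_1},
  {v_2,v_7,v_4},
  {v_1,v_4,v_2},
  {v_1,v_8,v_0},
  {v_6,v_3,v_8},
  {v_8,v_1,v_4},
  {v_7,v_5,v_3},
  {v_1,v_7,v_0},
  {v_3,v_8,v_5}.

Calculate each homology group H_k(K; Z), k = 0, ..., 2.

H_0 ≅ Z,  H_1 ≅ Z × Z/2,  H_2 = 0.

We work with the vertex ordering v_0 < v_1 < v_2 < v_3 < v_4 < v_5 < v_6 < v_7 < v_8. The simplices of K, each written with vertices in increasing order, are:

  0-simplices (9): [v_0], [v_1], [v_2], [v_3], [v_4], [v_5], [v_6], [v_7], [v_8]
  1-simplices (27): (27 of them)
  2-simplices (18): (18 of them)

giving chain groups C_0 ≅ Z^9, C_1 ≅ Z^27, C_2 ≅ Z^18.

∂_1: C_1 → C_0 is given by ∂[p,q] = [q] − [p].
The 9×27 boundary matrix has rank 8 and Smith normal form diag(1,1,1,1,1,1,1,1).

The boundary map ∂_2: C_2 → C_1 acts by ∂[p,q,r] = [q,r] − [p,r] + [p,q]. For instance
  ∂[v_2,v_4,v_7] = [v_4,v_7] − [v_2,v_7] + [v_2,v_4],
  ∂[v_0,v_5,v_6] = [v_5,v_6] − [v_0,v_6] + [v_0,v_5].
As a 27×18 matrix over Z this has rank 18, with invariant factors (1,1,1,1,1,1,1,1,1,1,1,1,1,1,1,1,1,2).

Computing H_k = (kernel of ∂_k) / (image of ∂_{k+1}):

  H_0: rank C_0 − rank ∂_1 = 9 − 8 = 1, and the invariant factors of ∂_1 are all 1, so H_0 = Z.
  H_1: rank ker ∂_1 − rank ∂_2 = (27 − 8) − 18 = 1, and ∂_2 has invariant factor 2 > 1, so H_1 = Z × Z/2.
  H_2: rank ker ∂_2 − rank ∂_3 = (18 − 18) − 0 = 0, and there is no ∂_3, so H_2 = 0.

(K is a triangulation of the Klein bottle.)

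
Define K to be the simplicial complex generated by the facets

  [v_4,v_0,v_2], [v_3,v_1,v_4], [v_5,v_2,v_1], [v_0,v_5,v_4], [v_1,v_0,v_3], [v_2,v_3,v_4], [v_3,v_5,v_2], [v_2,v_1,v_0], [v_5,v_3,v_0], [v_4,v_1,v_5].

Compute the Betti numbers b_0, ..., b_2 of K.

b_0 = 1, b_1 = 0, b_2 = 0.

Take the total order v_0 < v_1 < v_2 < v_3 < v_4 < v_5 on the vertex set. Then K (dimension 2) consists of the simplices:

  0-simplices (6): [v_0], [v_1], [v_2], [v_3], [v_4], [v_5]
  1-simplices (15): (15 of them)
  2-simplices (10): [v_0,v_1,v_2], [v_0,v_1,v_3], [v_0,v_2,v_4], [v_0,v_3,v_5], [v_0,v_4,v_5], [v_1,v_2,v_5], [v_1,v_3,v_4], [v_1,v_4,v_5], [v_2,v_3,v_4], [v_2,v_3,v_5]

Hence C_0 ≅ Z^6, C_1 ≅ Z^15, C_2 ≅ Z^10.

∂_1: C_1 → C_0 is given by ∂[p,q] = [q] − [p]. For instance
  ∂[v_0,v_1] = [v_1] − [v_0].
As a 6×15 matrix over Z this has rank 5, with invariant factors (1,1,1,1,1).

The boundary map ∂_2: C_2 → C_1 sends each 2-simplex [p,q,r] to [q,r] − [p,r] + [p,q]. For instance
  ∂[v_0,v_3,v_5] = [v_3,v_5] − [v_0,v_5] + [v_0,v_3],
  ∂[v_0,v_2,v_4] = [v_2,v_4] − [v_0,v_4] + [v_0,v_2].
As a 15×10 matrix over Z this has rank 10, with invariant factors (1,1,1,1,1,1,1,1,1,2).

Computing H_k = (kernel of ∂_k) / (image of ∂_{k+1}):

  H_0: rank C_0 − rank ∂_1 = 6 − 5 = 1, and the invariant factors of ∂_1 are all 1, so H_0 = Z.
  H_1: rank ker ∂_1 − rank ∂_2 = (15 − 5) − 10 = 0, and ∂_2 has invariant factor 2 > 1, so H_1 = Z/2.
  H_2: rank ker ∂_2 − rank ∂_3 = (10 − 10) − 0 = 0, and there is no ∂_3, so H_2 = 0.

As a check, the Euler characteristic is 6 − 15 + 10 = 1, which agrees with 1 − 0 + 0 = 1.

Hence the Betti numbers are b_0 = 1, b_1 = 0, b_2 = 0.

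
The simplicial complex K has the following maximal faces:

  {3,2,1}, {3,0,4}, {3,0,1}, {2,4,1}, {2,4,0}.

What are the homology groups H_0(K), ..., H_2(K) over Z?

Fix the vertex order 0 < 1 < 2 < 3 < 4 and write every simplex with vertices in increasing order. Then dim K = 2 and the simplices of K are:

  0-simplices (5): [0], [1], [2], [3], [4]
  1-simplices (10): [0,1], [0,2], [0,3], [0,4], [1,2], [1,3], [1,4], [2,3], [2,4], [3,4]
  2-simplices (5): [0,1,3], [0,2,4], [0,3,4], [1,2,3], [1,2,4]

so the chain groups are C_0 ≅ Z^5, C_1 ≅ Z^10, C_2 ≅ Z^5.

The boundary map ∂_1: C_1 → C_0 sends each edge [p,q] (with p < q) to q − p.
As a 5×10 matrix over Z this has rank 4, with invariant factors (1,1,1,1).

∂_2: C_2 → C_1 acts by ∂[p,q,r] = [q,r] − [p,r] + [p,q]. For instance
  ∂[1,2,3] = [2,3] − [1,3] + [1,2],
  ∂[0,1,3] = [1,3] − [0,3] + [0,1].
The resulting 10×5 matrix has rank 5, and its Smith normal form has invariant factors (1,1,1,1,1).

Reading off H_k = ker ∂_k / im ∂_{k+1}:

  H_0: rank C_0 − rank ∂_1 = 5 − 4 = 1, and the invariant factors of ∂_1 are all 1, so H_0 ≅ Z.
  H_1: rank ker ∂_1 − rank ∂_2 = (10 − 4) − 5 = 1, and the invariant factors of ∂_2 are all 1, so H_1 ≅ Z.
  H_2: rank ker ∂_2 − rank ∂_3 = (5 − 5) − 0 = 0, and there is no ∂_3, so H_2 ≅ 0.

(K is a triangulation of the Möbius band.)

H_0 ≅ Z,  H_1 ≅ Z,  H_2 = 0.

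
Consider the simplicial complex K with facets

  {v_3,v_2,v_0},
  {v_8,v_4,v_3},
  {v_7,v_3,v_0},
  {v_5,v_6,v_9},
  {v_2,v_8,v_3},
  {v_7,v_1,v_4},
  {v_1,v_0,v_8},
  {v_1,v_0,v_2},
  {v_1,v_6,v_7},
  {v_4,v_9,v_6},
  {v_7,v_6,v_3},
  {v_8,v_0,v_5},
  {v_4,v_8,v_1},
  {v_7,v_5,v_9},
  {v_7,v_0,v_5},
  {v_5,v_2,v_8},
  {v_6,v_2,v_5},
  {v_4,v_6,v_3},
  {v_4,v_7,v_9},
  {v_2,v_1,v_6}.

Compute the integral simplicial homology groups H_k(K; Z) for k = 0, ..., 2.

H_0 = Z,  H_1 = Z ⊕ Z/2,  H_2 = 0.

Fix the vertex order v_0 < v_1 < v_2 < v_3 < v_4 < v_5 < v_6 < v_7 < v_8 < v_9 and write every simplex with vertices in increasing order. Then dim K = 2 and the simplices of K are:

  0-simplices (10): [v_0], [v_1], [v_2], [v_3], [v_4], [v_5], [v_6], [v_7], [v_8], [v_9]
  1-simplices (30): (30 of them)
  2-simplices (20): (20 of them)

so the chain groups are C_0 ≅ Z^10, C_1 ≅ Z^30, C_2 ≅ Z^20.

The boundary map ∂_1: C_1 → C_0 is given by ∂[p,q] = [q] − [p]. For instance
  ∂[v_2,v_8] = [v_8] − [v_2].
The resulting 10×30 matrix has rank 9, and its Smith normal form has invariant factors (1,1,1,1,1,1,1,1,1).

∂_2: C_2 → C_1 acts by ∂[p,q,r] = [q,r] − [p,r] + [p,q]. For instance
  ∂[v_1,v_4,v_8] = [v_4,v_8] − [v_1,v_8] + [v_1,v_4],
  ∂[v_1,v_4,v_7] = [v_4,v_7] − [v_1,v_7] + [v_1,v_4].
This gives a 30×20 integer matrix of rank 20; reducing to Smith normal form yields diagonal entries (1,1,1,1,1,1,1,1,1,1,1,1,1,1,1,1,1,1,1,2).

From H_k ≅ ker(∂_k) / im(∂_{k+1}) we obtain:

  H_0: rank C_0 − rank ∂_1 = 10 − 9 = 1, and the invariant factors of ∂_1 are all 1, so H_0 ≅ Z.
  H_1: rank ker ∂_1 − rank ∂_2 = (30 − 9) − 20 = 1, and ∂_2 has invariant factor 2 > 1, so H_1 ≅ Z ⊕ Z/2.
  H_2: rank ker ∂_2 − rank ∂_3 = (20 − 20) − 0 = 0, and there is no ∂_3, so H_2 ≅ 0.

As a check, the Euler characteristic is 10 − 30 + 20 = 0, which agrees with 1 − 1 + 0 = 0.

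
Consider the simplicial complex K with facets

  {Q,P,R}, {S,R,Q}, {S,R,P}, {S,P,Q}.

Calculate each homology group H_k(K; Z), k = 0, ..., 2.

H_0 = Z,  H_1 = 0,  H_2 = Z.

Take the total order P < Q < R < S on the vertex set. Then K (dimension 2) consists of the simplices:

  0-simplices (4): P, Q, R, S
  1-simplices (6): PQ, PR, PS, QR, QS, RS
  2-simplices (4): PQR, PQS, PRS, QRS

so the chain groups are C_0 ≅ Z^4, C_1 ≅ Z^6, C_2 ≅ Z^4.

∂_1: C_1 → C_0 sends each edge [p,q] (with p < q) to q − p.
The resulting 4×6 matrix has rank 3, and its Smith normal form has invariant factors (1,1,1).

The boundary map ∂_2: C_2 → C_1 maps a triangle to the signed sum of its edges. For instance
  ∂PQS = QS − PS + PQ,
  ∂PQR = QR − PR + PQ.
As a 6×4 matrix over Z this has rank 3, with invariant factors (1,1,1).

Reading off H_k = ker ∂_k / im ∂_{k+1}:

  H_0: rank C_0 − rank ∂_1 = 4 − 3 = 1, and the invariant factors of ∂_1 are all 1, so H_0 = Z.
  H_1: rank ker ∂_1 − rank ∂_2 = (6 − 3) − 3 = 0, and the invariant factors of ∂_2 are all 1, so H_1 = 0.
  H_2: rank ker ∂_2 − rank ∂_3 = (4 − 3) − 0 = 1, and there is no ∂_3, so H_2 = Z.

(K is a triangulation of the 2-sphere S^2.)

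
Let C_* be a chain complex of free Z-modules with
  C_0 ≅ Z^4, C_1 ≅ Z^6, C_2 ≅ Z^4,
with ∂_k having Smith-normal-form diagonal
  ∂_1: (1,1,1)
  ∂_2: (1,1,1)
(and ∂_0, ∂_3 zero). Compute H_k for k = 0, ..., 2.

H_0 = Z,  H_1 = 0,  H_2 = Z.

H_0: b_0 = 4 − 0 − 3 = 1; torsion from ∂_1 factors > 1: none. So H_0 = Z.
H_1: b_1 = 6 − 3 − 3 = 0; torsion from ∂_2 factors > 1: none. So H_1 = 0.
H_2: b_2 = 4 − 3 − 0 = 1; torsion from ∂_3 factors > 1: none. So H_2 = Z.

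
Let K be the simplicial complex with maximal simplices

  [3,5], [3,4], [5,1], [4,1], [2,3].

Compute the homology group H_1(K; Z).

H_1 ≅ Z.

Fix the vertex order 1 < 2 < 3 < 4 < 5 and write every simplex with vertices in increasing order. Then dim K = 1 and the simplices of K are:

  0-simplices (5): [1], [2], [3], [4], [5]
  1-simplices (5): [1,4], [1,5], [2,3], [3,4], [3,5]

so the chain groups are C_0 ≅ Z^5, C_1 ≅ Z^5.

Boundary ∂_1: C_1 → C_0 maps an edge to its endpoints' difference, ∂[p,q] = q − p.
The 5×5 boundary matrix has rank 4 and Smith normal form diag(1,1,1,1).

Now H_k = ker ∂_k / im ∂_{k+1}, so:

  H_1: rank ker ∂_1 − rank ∂_2 = (5 − 4) − 0 = 1, and there is no ∂_2, so H_1 ≅ Z.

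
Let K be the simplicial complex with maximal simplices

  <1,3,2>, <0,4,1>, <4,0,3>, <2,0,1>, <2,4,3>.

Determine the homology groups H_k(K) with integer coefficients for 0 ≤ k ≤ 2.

H_0 = Z,  H_1 = Z,  H_2 = 0.

Fix the vertex order 0 < 1 < 2 < 3 < 4 and write every simplex with vertices in increasing order. Then dim K = 2 and the simplices of K are:

  0-simplices (5): [0], [1], [2], [3], [4]
  1-simplices (10): [0,1], [0,2], [0,3], [0,4], [1,2], [1,3], [1,4], [2,3], [2,4], [3,4]
  2-simplices (5): [0,1,2], [0,1,4], [0,3,4], [1,2,3], [2,3,4]

so the chain groups are C_0 ≅ Z^5, C_1 ≅ Z^10, C_2 ≅ Z^5.

The boundary map ∂_1: C_1 → C_0 is given by ∂[p,q] = [q] − [p].
As a 5×10 matrix over Z this has rank 4, with invariant factors (1,1,1,1).

The boundary map ∂_2: C_2 → C_1 acts by ∂[p,q,r] = [q,r] − [p,r] + [p,q]. For instance
  ∂[2,3,4] = [3,4] − [2,4] + [2,3],
  ∂[0,1,4] = [1,4] − [0,4] + [0,1].
The resulting 10×5 matrix has rank 5, and its Smith normal form has invariant factors (1,1,1,1,1).

From H_k ≅ ker(∂_k) / im(∂_{k+1}) we obtain:

  H_0: rank C_0 − rank ∂_1 = 5 − 4 = 1, and the invariant factors of ∂_1 are all 1, so H_0 ≅ Z.
  H_1: rank ker ∂_1 − rank ∂_2 = (10 − 4) − 5 = 1, and the invariant factors of ∂_2 are all 1, so H_1 ≅ Z.
  H_2: rank ker ∂_2 − rank ∂_3 = (5 − 5) − 0 = 0, and there is no ∂_3, so H_2 ≅ 0.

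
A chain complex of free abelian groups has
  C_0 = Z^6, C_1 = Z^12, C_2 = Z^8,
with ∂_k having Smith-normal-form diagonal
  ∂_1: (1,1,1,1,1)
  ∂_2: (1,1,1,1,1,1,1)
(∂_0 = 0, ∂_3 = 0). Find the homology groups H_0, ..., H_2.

H_0 = Z,  H_1 = 0,  H_2 = Z.

H_0: b_0 = 6 − 0 − 5 = 1; torsion from ∂_1 factors > 1: none. So H_0 = Z.
H_1: b_1 = 12 − 5 − 7 = 0; torsion from ∂_2 factors > 1: none. So H_1 = 0.
H_2: b_2 = 8 − 7 − 0 = 1; torsion from ∂_3 factors > 1: none. So H_2 = Z.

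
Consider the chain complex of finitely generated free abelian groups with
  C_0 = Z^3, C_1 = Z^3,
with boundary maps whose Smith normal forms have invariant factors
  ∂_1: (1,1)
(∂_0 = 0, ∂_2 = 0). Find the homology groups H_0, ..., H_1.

H_0: b_0 = 3 − 0 − 2 = 1; torsion from ∂_1 factors > 1: none. So H_0 ≅ Z.
H_1: b_1 = 3 − 2 − 0 = 1; torsion from ∂_2 factors > 1: none. So H_1 ≅ Z.

H_0 ≅ Z,  H_1 ≅ Z.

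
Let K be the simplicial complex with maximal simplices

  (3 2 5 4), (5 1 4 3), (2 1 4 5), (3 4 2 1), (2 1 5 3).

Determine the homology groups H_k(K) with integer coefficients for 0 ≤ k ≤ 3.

We work with the vertex ordering 1 < 2 < 3 < 4 < 5. The simplices of K, each written with vertices in increasing order, are:

  0-simplices (5): [1], [2], [3], [4], [5]
  1-simplices (10): [1,2], [1,3], [1,4], [1,5], [2,3], [2,4], [2,5], [3,4], [3,5], [4,5]
  2-simplices (10): [1,2,3], [1,2,4], [1,2,5], [1,3,4], [1,3,5], [1,4,5], [2,3,4], [2,3,5], [2,4,5], [3,4,5]
  3-simplices (5): [1,2,3,4], [1,2,3,5], [1,2,4,5], [1,3,4,5], [2,3,4,5]

so the chain groups are C_0 ≅ Z^5, C_1 ≅ Z^10, C_2 ≅ Z^10, C_3 ≅ Z^5.

∂_1: C_1 → C_0 maps an edge to its endpoints' difference, ∂[p,q] = q − p.
The resulting 5×10 matrix has rank 4, and its Smith normal form has invariant factors (1,1,1,1).

Boundary ∂_2: C_2 → C_1 acts by ∂[p,q,r] = [q,r] − [p,r] + [p,q]. For instance
  ∂[1,2,4] = [2,4] − [1,4] + [1,2],
  ∂[3,4,5] = [4,5] − [3,5] + [3,4].
This gives a 10×10 integer matrix of rank 6; reducing to Smith normal form yields diagonal entries (1,1,1,1,1,1).

The boundary map ∂_3: C_3 → C_2 sends each 3-simplex σ to the alternating sum Σ_i (−1)^i (σ with its i-th vertex removed). For instance
  ∂[1,2,4,5] = [2,4,5] − [1,4,5] + [1,2,5] − [1,2,4],
  ∂[1,2,3,4] = [2,3,4] − [1,3,4] + [1,2,4] − [1,2,3].
As a 10×5 matrix over Z this has rank 4, with invariant factors (1,1,1,1).

From H_k ≅ ker(∂_k) / im(∂_{k+1}) we obtain:

  H_0: rank C_0 − rank ∂_1 = 5 − 4 = 1, and the invariant factors of ∂_1 are all 1, so H_0 ≅ Z.
  H_1: rank ker ∂_1 − rank ∂_2 = (10 − 4) − 6 = 0, and the invariant factors of ∂_2 are all 1, so H_1 ≅ 0.
  H_2: rank ker ∂_2 − rank ∂_3 = (10 − 6) − 4 = 0, and the invariant factors of ∂_3 are all 1, so H_2 ≅ 0.
  H_3: rank ker ∂_3 − rank ∂_4 = (5 − 4) − 0 = 1, and there is no ∂_4, so H_3 ≅ Z.

H_0 ≅ Z,  H_1 = 0,  H_2 = 0,  H_3 ≅ Z.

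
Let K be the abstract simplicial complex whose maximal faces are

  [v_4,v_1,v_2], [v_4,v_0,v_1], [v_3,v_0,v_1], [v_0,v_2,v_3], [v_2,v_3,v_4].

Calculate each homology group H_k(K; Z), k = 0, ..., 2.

Fix the vertex order v_0 < v_1 < v_2 < v_3 < v_4 and write every simplex with vertices in increasing order. Then dim K = 2 and the simplices of K are:

  0-simplices (5): [v_0], [v_1], [v_2], [v_3], [v_4]
  1-simplices (10): [v_0,v_1], [v_0,v_2], [v_0,v_3], [v_0,v_4], [v_1,v_2], [v_1,v_3], [v_1,v_4], [v_2,v_3], [v_2,v_4], [v_3,v_4]
  2-simplices (5): [v_0,v_1,v_3], [v_0,v_1,v_4], [v_0,v_2,v_3], [v_1,v_2,v_4], [v_2,v_3,v_4]

giving chain groups C_0 ≅ Z^5, C_1 ≅ Z^10, C_2 ≅ Z^5.

Boundary ∂_1: C_1 → C_0 is given by ∂[p,q] = [q] − [p]. For instance
  ∂[v_0,v_1] = [v_1] − [v_0].
The 5×10 boundary matrix has rank 4 and Smith normal form diag(1,1,1,1).

Boundary ∂_2: C_2 → C_1 sends each 2-simplex [p,q,r] to [q,r] − [p,r] + [p,q]. For instance
  ∂[v_1,v_2,v_4] = [v_2,v_4] − [v_1,v_4] + [v_1,v_2],
  ∂[v_2,v_3,v_4] = [v_3,v_4] − [v_2,v_4] + [v_2,v_3].
The 10×5 boundary matrix has rank 5 and Smith normal form diag(1,1,1,1,1).

Now H_k = ker ∂_k / im ∂_{k+1}, so:

  H_0: rank C_0 − rank ∂_1 = 5 − 4 = 1, and the invariant factors of ∂_1 are all 1, so H_0 = Z.
  H_1: rank ker ∂_1 − rank ∂_2 = (10 − 4) − 5 = 1, and the invariant factors of ∂_2 are all 1, so H_1 = Z.
  H_2: rank ker ∂_2 − rank ∂_3 = (5 − 5) − 0 = 0, and there is no ∂_3, so H_2 = 0.

H_0 ≅ Z,  H_1 ≅ Z,  H_2 = 0.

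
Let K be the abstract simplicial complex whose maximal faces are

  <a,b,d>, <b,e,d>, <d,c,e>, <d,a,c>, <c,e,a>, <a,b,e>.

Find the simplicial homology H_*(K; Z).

H_0 = Z,  H_1 = 0,  H_2 = Z.

Order the vertices as a < b < c < d < e. Listing each simplex with vertices in this order, K has dimension 2 with simplices:

  0-simplices (5): a, b, c, d, e
  1-simplices (9): ab, ac, ad, ae, bd, be, cd, ce, de
  2-simplices (6): abd, abe, acd, ace, bde, cde

giving chain groups C_0 ≅ Z^5, C_1 ≅ Z^9, C_2 ≅ Z^6.

Boundary ∂_1: C_1 → C_0 maps an edge to its endpoints' difference, ∂[p,q] = q − p.
This gives a 5×9 integer matrix of rank 4; reducing to Smith normal form yields diagonal entries (1,1,1,1).

Boundary ∂_2: C_2 → C_1 maps a triangle to the signed sum of its edges. For instance
  ∂abd = bd − ad + ab,
  ∂acd = cd − ad + ac.
This gives a 9×6 integer matrix of rank 5; reducing to Smith normal form yields diagonal entries (1,1,1,1,1).

Computing H_k = (kernel of ∂_k) / (image of ∂_{k+1}):

  H_0: rank C_0 − rank ∂_1 = 5 − 4 = 1, and the invariant factors of ∂_1 are all 1, so H_0 ≅ Z.
  H_1: rank ker ∂_1 − rank ∂_2 = (9 − 4) − 5 = 0, and the invariant factors of ∂_2 are all 1, so H_1 ≅ 0.
  H_2: rank ker ∂_2 − rank ∂_3 = (6 − 5) − 0 = 1, and there is no ∂_3, so H_2 ≅ Z.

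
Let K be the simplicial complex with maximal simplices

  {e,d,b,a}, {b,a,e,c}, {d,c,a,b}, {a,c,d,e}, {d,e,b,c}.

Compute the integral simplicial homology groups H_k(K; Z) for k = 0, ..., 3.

We work with the vertex ordering a < b < c < d < e. The simplices of K, each written with vertices in increasing order, are:

  0-simplices (5): a, b, c, d, e
  1-simplices (10): ab, ac, ad, ae, bc, bd, be, cd, ce, de
  2-simplices (10): abc, abd, abe, acd, ace, ade, bcd, bce, bde, cde
  3-simplices (5): abcd, abce, abde, acde, bcde

so the chain groups are C_0 ≅ Z^5, C_1 ≅ Z^10, C_2 ≅ Z^10, C_3 ≅ Z^5.

∂_1: C_1 → C_0 maps an edge to its endpoints' difference, ∂[p,q] = q − p. For instance
  ∂ad = d − a.
The resulting 5×10 matrix has rank 4, and its Smith normal form has invariant factors (1,1,1,1).

The boundary map ∂_2: C_2 → C_1 maps a triangle to the signed sum of its edges. For instance
  ∂ade = de − ae + ad,
  ∂bce = ce − be + bc.
This gives a 10×10 integer matrix of rank 6; reducing to Smith normal form yields diagonal entries (1,1,1,1,1,1).

The boundary map ∂_3: C_3 → C_2 sends each 3-simplex σ to the alternating sum Σ_i (−1)^i (σ with its i-th vertex removed). For instance
  ∂bcde = cde − bde + bce − bcd,
  ∂acde = cde − ade + ace − acd.
The resulting 10×5 matrix has rank 4, and its Smith normal form has invariant factors (1,1,1,1).

Reading off H_k = ker ∂_k / im ∂_{k+1}:

  H_0: rank C_0 − rank ∂_1 = 5 − 4 = 1, and the invariant factors of ∂_1 are all 1, so H_0 ≅ Z.
  H_1: rank ker ∂_1 − rank ∂_2 = (10 − 4) − 6 = 0, and the invariant factors of ∂_2 are all 1, so H_1 ≅ 0.
  H_2: rank ker ∂_2 − rank ∂_3 = (10 − 6) − 4 = 0, and the invariant factors of ∂_3 are all 1, so H_2 ≅ 0.
  H_3: rank ker ∂_3 − rank ∂_4 = (5 − 4) − 0 = 1, and there is no ∂_4, so H_3 ≅ Z.

As a check, the Euler characteristic is 5 − 10 + 10 − 5 = 0, which agrees with 1 − 0 + 0 − 1 = 0.

H_0 = Z,  H_1 = 0,  H_2 = 0,  H_3 = Z.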